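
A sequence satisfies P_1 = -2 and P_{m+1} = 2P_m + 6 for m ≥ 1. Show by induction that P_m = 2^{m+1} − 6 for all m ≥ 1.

Base case: P_1 = -2, and 2^{1+1} − 6 = 4 − 6 = -2.
Assume P_j = 2^{j+1} − 6 for some j ≥ 1.
Then P_{j+1} = 2P_j + 6 = 2·(2^{j+1} − 6) + 6 = 2^{j+2} − 12 + 6 = 2^{j+2} − 6.
Hence P_m = 2^{m+1} − 6 for every m ≥ 1, by induction.

P_m = 2^{m+1} − 6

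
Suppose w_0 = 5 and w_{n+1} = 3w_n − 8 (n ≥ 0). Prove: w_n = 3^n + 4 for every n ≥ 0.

Base case: w_0 = 5, and 3^0 + 4 = 1 + 4 = 5.
Assume w_r = 3^r + 4 for some r ≥ 0.
Then w_{r+1} = 3w_r − 8 = 3·(3^r + 4) − 8 = 3^{r+1} + 12 − 8 = 3^{r+1} + 4.
This completes the inductive step, so w_n = 3^n + 4 for all n ≥ 0.

w_n = 3^n + 4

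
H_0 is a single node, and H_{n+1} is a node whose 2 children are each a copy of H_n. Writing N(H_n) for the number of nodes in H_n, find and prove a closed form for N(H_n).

Claim: N(H_n) = 2^{n+1} − 1.

Base case: N(H_0) = 1, and 2^{0+1} − 1 = 1.
Assume N(H_r) = 2^{r+1} − 1.
Then N(H_{r+1}) = 1 + 2N(H_r) = 1 + 2(2^{r+1} − 1) = 2^{r+2} − 2 + 1 = 2^{r+2} − 1.
This completes the inductive step, so N(H_n) = 2^{n+1} − 1 for all n ≥ 0.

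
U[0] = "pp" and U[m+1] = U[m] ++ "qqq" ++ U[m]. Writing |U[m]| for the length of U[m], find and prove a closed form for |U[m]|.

Claim: |U[m]| = 5·2^m − 3.

Base case: |U[0]| = 2, and 5·2^0 − 3 = 2.
Assume |U[k]| = 5·2^k − 3.
Then |U[k+1]| = |U[k]| + 3 + |U[k]| = 2|U[k]| + 3 = 2(5·2^k − 3) + 3 = 5·2^{k+1} − 6 + 3 = 5·2^{k+1} − 3.
By induction, |U[m]| = 5·2^m − 3 for all m ≥ 0.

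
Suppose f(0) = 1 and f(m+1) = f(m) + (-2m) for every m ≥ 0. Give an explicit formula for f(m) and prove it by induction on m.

Claim: f(m) = -m^2 + m + 1.

Base case: f(0) = 1, and -0^2 + 0 + 1 = 1.
Assume f(j) = -j^2 + j + 1.
Then f(j+1) = f(j) + (-2j) = (-j^2 + j + 1) + (-2j) = -j^2 − j + 1,
and -(j+1)^2 + (j+1) + 1 = -j^2 − j + 1.
Hence f(m) = -m^2 + m + 1 for every m ≥ 0, by induction.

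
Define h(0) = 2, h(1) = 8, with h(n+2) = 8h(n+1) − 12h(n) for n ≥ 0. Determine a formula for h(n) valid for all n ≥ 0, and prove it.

Claim: h(n) = 6^n + 2^n.

Base cases: h(0) = 2 and 6^0 + 2^0 = 2; h(1) = 8 and 6^1 + 2^1 = 8.
Assume h(i) = 6^i + 2^i for all 0 ≤ i ≤ j, where j ≥ 1.
Then h(j+1) = 8h(j) − 12h(j−1) = 8·(6^j + 2^j) − 12·(6^{j−1} + 2^{j−1}) = (8·6 − 12)6^{j−1} + (8·2 − 12)2^{j−1} = 36·6^{j−1} + 4·2^{j−1} = 6^{j+1} + 2^{j+1}.
Hence h(n) = 6^n + 2^n for every n ≥ 0, by strong induction.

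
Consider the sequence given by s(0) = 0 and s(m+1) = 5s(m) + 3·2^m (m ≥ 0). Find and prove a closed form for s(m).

Claim: s(m) = 5^m − 2^m.

Base case: s(0) = 0, and 5^0 − 2^0 = 1 − 1 = 0.
Assume s(k) = 5^k − 2^k for some k ≥ 0.
Then s(k+1) = 5s(k) + 3·2^k = 5·(5^k − 2^k) + 3·2^k = 5^{k+1} − 5·2^k + 3·2^k = 5^{k+1} − 2·2^k = 5^{k+1} − 2^{k+1}.
This completes the inductive step, so s(m) = 5^m − 2^m for all m ≥ 0.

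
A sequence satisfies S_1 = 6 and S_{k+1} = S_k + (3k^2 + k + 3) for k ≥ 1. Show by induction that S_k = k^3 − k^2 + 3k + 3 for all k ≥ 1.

Base case: S_1 = 6, and 1^3 − 1^2 + 3·1 + 3 = 6.
Assume S_j = j^3 − j^2 + 3j + 3.
Then S_{j+1} = S_j + (3j^2 + j + 3) = (j^3 − j^2 + 3j + 3) + (3j^2 + j + 3) = j^3 + 2j^2 + 4j + 6,
and (j+1)^3 − (j+1)^2 + 3·(j+1) + 3 = j^3 + 2j^2 + 4j + 6.
Hence S_k = k^3 − k^2 + 3k + 3 for every k ≥ 1, by induction.

S_k = k^3 − k^2 + 3k + 3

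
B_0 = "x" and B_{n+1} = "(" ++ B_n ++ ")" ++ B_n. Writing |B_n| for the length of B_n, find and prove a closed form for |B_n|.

Claim: |B_n| = 3·2^n − 2.

Base case: |B_0| = 1, and 3·2^0 − 2 = 1.
Assume |B_k| = 3·2^k − 2.
Then |B_{k+1}| = 1 + |B_k| + 1 + |B_k| = 2|B_k| + 2 = 2(3·2^k − 2) + 2 = 3·2^{k+1} − 4 + 2 = 3·2^{k+1} − 2.
By induction, |B_n| = 3·2^n − 2 for all n ≥ 0.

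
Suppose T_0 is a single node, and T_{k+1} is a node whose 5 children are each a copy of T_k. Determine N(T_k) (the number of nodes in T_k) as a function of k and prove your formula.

Claim: N(T_k) = (5^{k+1} − 1)/4.

Base case: N(T_0) = 1, and (5^{0+1} − 1)/4 = 1.
Assume N(T_r) = (5^{r+1} − 1)/4.
Then N(T_{r+1}) = 1 + 5N(T_r) = 1 + 5·(5^{r+1} − 1)/4 = 1 + (5^{r+2} − 5)/4 = (4 + 5^{r+2} − 5)/4 = (5^{r+2} − 1)/4.
By induction, N(T_k) = (5^{k+1} − 1)/4 for all k ≥ 0.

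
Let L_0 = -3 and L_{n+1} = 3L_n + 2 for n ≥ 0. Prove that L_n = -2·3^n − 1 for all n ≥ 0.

Base case: L_0 = -3, and -2·3^0 − 1 = -2 − 1 = -3.
Assume L_j = -2·3^j − 1 for some j ≥ 0.
Then L_{j+1} = 3L_j + 2 = 3·(-2·3^j − 1) + 2 = -6·3^j − 3 + 2 = -2·3^{j+1} − 1.
So the formula holds for j+1, and by induction L_n = -2·3^n − 1 for all n ≥ 0.

L_n = -2·3^n − 1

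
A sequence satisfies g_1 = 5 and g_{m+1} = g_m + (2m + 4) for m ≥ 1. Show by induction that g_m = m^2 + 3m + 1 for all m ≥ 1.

Base case: g_1 = 5, and 1^2 + 3·1 + 1 = 5.
Assume g_j = j^2 + 3j + 1.
Then g_{j+1} = g_j + (2j + 4) = (j^2 + 3j + 1) + (2j + 4) = j^2 + 5j + 5,
and (j+1)^2 + 3·(j+1) + 1 = j^2 + 5j + 5.
This completes the inductive step, so g_m = m^2 + 3m + 1 for all m ≥ 1.

g_m = m^2 + 3m + 1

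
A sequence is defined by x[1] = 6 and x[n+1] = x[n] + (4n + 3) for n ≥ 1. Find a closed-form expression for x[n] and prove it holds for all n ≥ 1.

Claim: x[n] = 2n^2 + n + 3.

Base case: x[1] = 6, and 2·1^2 + 1 + 3 = 6.
Assume x[k] = 2k^2 + k + 3.
Then x[k+1] = x[k] + (4k + 3) = (2k^2 + k + 3) + (4k + 3) = 2k^2 + 5k + 6,
and 2·(k+1)^2 + (k+1) + 3 = 2k^2 + 5k + 6.
Hence x[n] = 2n^2 + n + 3 for every n ≥ 1, by induction.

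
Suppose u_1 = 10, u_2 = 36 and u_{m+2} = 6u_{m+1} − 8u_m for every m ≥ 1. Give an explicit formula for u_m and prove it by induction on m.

Claim: u_m = 2·4^m + 2^m.

Base cases: u_1 = 10 and 2·4^1 + 2^1 = 10; u_2 = 36 and 2·4^2 + 2^2 = 36.
Assume u_i = 2·4^i + 2^i for all 1 ≤ i ≤ j, where j ≥ 2.
Then u_{j+1} = 6u_j − 8u_{j−1} = 6·(2·4^j + 2^j) − 8·(2·4^{j−1} + 2^{j−1}) = 2·(6·4 − 8)4^{j−1} + (6·2 − 8)2^{j−1} = 32·4^{j−1} + 4·2^{j−1} = 2·4^{j+1} + 2^{j+1}.
Hence u_m = 2·4^m + 2^m for every m ≥ 1, by strong induction.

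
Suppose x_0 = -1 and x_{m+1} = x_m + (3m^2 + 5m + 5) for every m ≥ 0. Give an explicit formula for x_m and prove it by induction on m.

Claim: x_m = m^3 + m^2 + 3m − 1.

Base case: x_0 = -1, and 0^3 + 0^2 + 3·0 − 1 = -1.
Assume x_r = r^3 + r^2 + 3r − 1.
Then x_{r+1} = x_r + (3r^2 + 5r + 5) = (r^3 + r^2 + 3r − 1) + (3r^2 + 5r + 5) = r^3 + 4r^2 + 8r + 4,
and (r+1)^3 + (r+1)^2 + 3·(r+1) − 1 = r^3 + 4r^2 + 8r + 4.
By induction, x_m = m^3 + m^2 + 3m − 1 for all m ≥ 0.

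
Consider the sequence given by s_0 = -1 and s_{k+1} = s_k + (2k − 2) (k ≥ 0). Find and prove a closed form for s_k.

Claim: s_k = k^2 − 3k − 1.

Base case: s_0 = -1, and 0^2 − 3·0 − 1 = -1.
Assume s_r = r^2 − 3r − 1.
Then s_{r+1} = s_r + (2r − 2) = (r^2 − 3r − 1) + (2r − 2) = r^2 − r − 3,
and (r+1)^2 − 3·(r+1) − 1 = r^2 − r − 3.
By induction, s_k = k^2 − 3k − 1 for all k ≥ 0.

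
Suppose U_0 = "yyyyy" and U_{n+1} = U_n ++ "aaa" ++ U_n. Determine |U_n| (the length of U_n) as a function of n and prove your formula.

Claim: |U_n| = 2^{n+3} − 3.

Base case: |U_0| = 5, and 2^{0+3} − 3 = 5.
Assume |U_m| = 2^{m+3} − 3.
Then |U_{m+1}| = |U_m| + 3 + |U_m| = 2|U_m| + 3 = 2(2^{m+3} − 3) + 3 = 2^{m+1+3} − 6 + 3 = 2^{m+1+3} − 3.
By induction, |U_n| = 2^{n+3} − 3 for all n ≥ 0.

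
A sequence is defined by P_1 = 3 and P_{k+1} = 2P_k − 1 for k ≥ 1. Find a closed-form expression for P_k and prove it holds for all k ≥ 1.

Claim: P_k = 2^k + 1.

Base case: P_1 = 3, and 2^1 + 1 = 2 + 1 = 3.
Assume P_j = 2^j + 1 for some j ≥ 1.
Then P_{j+1} = 2P_j − 1 = 2·(2^j + 1) − 1 = 2^{j+1} + 2 − 1 = 2^{j+1} + 1.
This completes the inductive step, so P_k = 2^k + 1 for all k ≥ 1.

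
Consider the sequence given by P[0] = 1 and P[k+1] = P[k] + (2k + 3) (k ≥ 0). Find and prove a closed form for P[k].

Claim: P[k] = k^2 + 2k + 1.

Base case: P[0] = 1, and 0^2 + 2·0 + 1 = 1.
Assume P[r] = r^2 + 2r + 1.
Then P[r+1] = P[r] + (2r + 3) = (r^2 + 2r + 1) + (2r + 3) = r^2 + 4r + 4,
and (r+1)^2 + 2·(r+1) + 1 = r^2 + 4r + 4.
Hence P[k] = k^2 + 2k + 1 for every k ≥ 0, by induction.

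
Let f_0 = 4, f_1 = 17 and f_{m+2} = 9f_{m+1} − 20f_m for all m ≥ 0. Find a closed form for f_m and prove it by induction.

Claim: f_m = 3·4^m + 5^m.

Base cases: f_0 = 4 and 3·4^0 + 5^0 = 4; f_1 = 17 and 3·4^1 + 5^1 = 17.
Assume f_i = 3·4^i + 5^i for all 0 ≤ i ≤ j, where j ≥ 1.
Then f_{j+1} = 9f_j − 20f_{j−1} = 9·(3·4^j + 5^j) − 20·(3·4^{j−1} + 5^{j−1}) = 3·(9·4 − 20)4^{j−1} + (9·5 − 20)5^{j−1} = 48·4^{j−1} + 25·5^{j−1} = 3·4^{j+1} + 5^{j+1}.
So the formula holds for j+1, and by strong induction f_m = 3·4^m + 5^m for all m ≥ 0.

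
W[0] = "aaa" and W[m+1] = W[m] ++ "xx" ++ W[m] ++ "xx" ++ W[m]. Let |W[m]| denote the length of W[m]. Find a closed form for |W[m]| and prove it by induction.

Claim: |W[m]| = 5·3^m − 2.

Base case: |W[0]| = 3, and 5·3^0 − 2 = 3.
Assume |W[r]| = 5·3^r − 2.
Then |W[r+1]| = 3|W[r]| + 4 = 3(5·3^r − 2) + 4 = 5·3^{r+1} − 6 + 4 = 5·3^{r+1} − 2.
This completes the inductive step, so |W[m]| = 5·3^m − 2 for all m ≥ 0.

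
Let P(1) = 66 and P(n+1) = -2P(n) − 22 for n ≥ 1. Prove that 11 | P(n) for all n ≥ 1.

Base case: P(1) = 66 = 11·6, so 11 | P(1).
Assume 11 | P(m), so P(m) = 11t for some integer t.
Then P(m+1) = -2P(m) − 22 = -2·(11t) − 22 = 11(-2t − 2), so 11 | P(m+1).
Hence 11 | P(n) for every n ≥ 1, by induction.

11 | P(n)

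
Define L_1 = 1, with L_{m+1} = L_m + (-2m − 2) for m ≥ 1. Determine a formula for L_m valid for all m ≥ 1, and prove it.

Claim: L_m = -m^2 − m + 3.

Base case: L_1 = 1, and -1^2 − 1 + 3 = 1.
Assume L_k = -k^2 − k + 3.
Then L_{k+1} = L_k + (-2k − 2) = (-k^2 − k + 3) + (-2k − 2) = -k^2 − 3k + 1,
and -(k+1)^2 − (k+1) + 3 = -k^2 − 3k + 1.
Hence L_m = -m^2 − m + 3 for every m ≥ 1, by induction.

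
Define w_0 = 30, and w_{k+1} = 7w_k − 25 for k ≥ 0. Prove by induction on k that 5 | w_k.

Base case: w_0 = 30 = 5·6, so 5 | w_0.
Assume 5 | w_r, so w_r = 5t for some integer t.
Then w_{r+1} = 7w_r − 25 = 7·(5t) − 25 = 5(7t − 5), so 5 | w_{r+1}.
By induction, 5 | w_k for all k ≥ 0.

5 | w_k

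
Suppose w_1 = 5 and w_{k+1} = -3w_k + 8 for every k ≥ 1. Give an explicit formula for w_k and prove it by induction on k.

Claim: w_k = -(-3)^k + 2.

Base case: w_1 = 5, and -(-3)^1 + 2 = 3 + 2 = 5.
Assume w_j = -(-3)^j + 2 for some j ≥ 1.
Then w_{j+1} = -3w_j + 8 = -3·(-(-3)^j + 2) + 8 = 3·(-3)^j − 6 + 8 = -(-3)^{j+1} + 2.
By induction, w_k = -(-3)^k + 2 for all k ≥ 1.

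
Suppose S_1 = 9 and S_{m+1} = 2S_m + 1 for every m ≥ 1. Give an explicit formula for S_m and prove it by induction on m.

Claim: S_m = 5·2^m − 1.

Base case: S_1 = 9, and 5·2^1 − 1 = 10 − 1 = 9.
Assume S_k = 5·2^k − 1 for some k ≥ 1.
Then S_{k+1} = 2S_k + 1 = 2·(5·2^k − 1) + 1 = 10·2^k − 2 + 1 = 5·2^{k+1} − 1.
By induction, S_m = 5·2^m − 1 for all m ≥ 1.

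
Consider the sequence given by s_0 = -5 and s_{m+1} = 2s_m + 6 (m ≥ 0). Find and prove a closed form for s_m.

Claim: s_m = 2^m − 6.

Base case: s_0 = -5, and 2^0 − 6 = 1 − 6 = -5.
Assume s_r = 2^r − 6 for some r ≥ 0.
Then s_{r+1} = 2s_r + 6 = 2·(2^r − 6) + 6 = 2^{r+1} − 12 + 6 = 2^{r+1} − 6.
This completes the inductive step, so s_m = 2^m − 6 for all m ≥ 0.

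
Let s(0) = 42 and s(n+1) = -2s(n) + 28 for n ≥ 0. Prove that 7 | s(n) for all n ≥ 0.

Base case: s(0) = 42 = 7·6, so 7 | s(0).
Assume 7 | s(j), so s(j) = 7t for some integer t.
Then s(j+1) = -2s(j) + 28 = -2·(7t) + 28 = 7(-2t + 4), so 7 | s(j+1).
Hence 7 | s(n) for every n ≥ 0, by induction.

7 | s(n)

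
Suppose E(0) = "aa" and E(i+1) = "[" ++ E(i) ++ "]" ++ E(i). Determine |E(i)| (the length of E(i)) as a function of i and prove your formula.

Claim: |E(i)| = 2^{i+2} − 2.

Base case: |E(0)| = 2, and 2^{0+2} − 2 = 2.
Assume |E(r)| = 2^{r+2} − 2.
Then |E(r+1)| = 1 + |E(r)| + 1 + |E(r)| = 2|E(r)| + 2 = 2(2^{r+2} − 2) + 2 = 2^{r+3} − 4 + 2 = 2^{r+3} − 2.
By induction, |E(i)| = 2^{i+2} − 2 for all i ≥ 0.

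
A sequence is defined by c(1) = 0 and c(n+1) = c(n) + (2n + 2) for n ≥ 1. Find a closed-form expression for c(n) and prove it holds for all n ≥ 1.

Claim: c(n) = n^2 + n − 2.

Base case: c(1) = 0, and 1^2 + 1 − 2 = 0.
Assume c(r) = r^2 + r − 2.
Then c(r+1) = c(r) + (2r + 2) = (r^2 + r − 2) + (2r + 2) = r^2 + 3r,
and (r+1)^2 + (r+1) − 2 = r^2 + 3r.
Hence c(n) = n^2 + n − 2 for every n ≥ 1, by induction.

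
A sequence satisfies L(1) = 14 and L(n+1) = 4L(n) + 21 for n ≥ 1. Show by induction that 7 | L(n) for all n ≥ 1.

Base case: L(1) = 14 = 7·2, so 7 | L(1).
Assume 7 | L(j), so L(j) = 7t for some integer t.
Then L(j+1) = 4L(j) + 21 = 4·(7t) + 21 = 7(4t + 3), so 7 | L(j+1).
Hence 7 | L(n) for every n ≥ 1, by induction.

7 | L(n)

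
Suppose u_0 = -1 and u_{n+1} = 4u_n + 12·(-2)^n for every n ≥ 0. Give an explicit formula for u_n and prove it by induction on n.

Claim: u_n = 4^n − 2·(-2)^n.

Base case: u_0 = -1, and 4^0 − 2·(-2)^0 = 1 − 2 = -1.
Assume u_k = 4^k − 2·(-2)^k for some k ≥ 0.
Then u_{k+1} = 4u_k + 12·(-2)^k = 4·(4^k − 2·(-2)^k) + 12·(-2)^k = 4^{k+1} − 8·(-2)^k + 12·(-2)^k = 4^{k+1} + 4·(-2)^k = 4^{k+1} − 2·(-2)^{k+1}.
By induction, u_n = 4^n − 2·(-2)^n for all n ≥ 0.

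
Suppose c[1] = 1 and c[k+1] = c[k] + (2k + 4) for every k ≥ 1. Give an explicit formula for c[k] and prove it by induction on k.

Claim: c[k] = k^2 + 3k − 3.

Base case: c[1] = 1, and 1^2 + 3·1 − 3 = 1.
Assume c[m] = m^2 + 3m − 3.
Then c[m+1] = c[m] + (2m + 4) = (m^2 + 3m − 3) + (2m + 4) = m^2 + 5m + 1,
and (m+1)^2 + 3·(m+1) − 3 = m^2 + 5m + 1.
This completes the inductive step, so c[k] = k^2 + 3k − 3 for all k ≥ 1.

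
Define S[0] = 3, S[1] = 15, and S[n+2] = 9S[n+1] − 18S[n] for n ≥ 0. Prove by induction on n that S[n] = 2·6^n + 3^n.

Base cases: S[0] = 3 and 2·6^0 + 3^0 = 3; S[1] = 15 and 2·6^1 + 3^1 = 15.
Assume S[j] = 2·6^j + 3^j for all 0 ≤ j ≤ m, where m ≥ 1.
Then S[m+1] = 9S[m] − 18S[m−1] = 9·(2·6^m + 3^m) − 18·(2·6^{m−1} + 3^{m−1}) = 2·(9·6 − 18)6^{m−1} + (9·3 − 18)3^{m−1} = 72·6^{m−1} + 9·3^{m−1} = 2·6^{m+1} + 3^{m+1}.
By strong induction, S[n] = 2·6^n + 3^n for all n ≥ 0.

S[n] = 2·6^n + 3^n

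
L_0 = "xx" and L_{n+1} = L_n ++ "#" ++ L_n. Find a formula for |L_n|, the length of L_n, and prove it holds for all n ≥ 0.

Claim: |L_n| = 3·2^n − 1.

Base case: |L_0| = 2, and 3·2^0 − 1 = 2.
Assume |L_j| = 3·2^j − 1.
Then |L_{j+1}| = |L_j| + 1 + |L_j| = 2|L_j| + 1 = 2(3·2^j − 1) + 1 = 3·2^{j+1} − 2 + 1 = 3·2^{j+1} − 1.
By induction, |L_n| = 3·2^n − 1 for all n ≥ 0.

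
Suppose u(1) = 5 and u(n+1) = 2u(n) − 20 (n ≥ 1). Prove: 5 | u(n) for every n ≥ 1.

Base case: u(1) = 5 = 5·1, so 5 | u(1).
Assume 5 | u(m), so u(m) = 5t for some integer t.
Then u(m+1) = 2u(m) − 20 = 2·(5t) − 20 = 5(2t − 4), so 5 | u(m+1).
By induction, 5 | u(n) for all n ≥ 1.

5 | u(n)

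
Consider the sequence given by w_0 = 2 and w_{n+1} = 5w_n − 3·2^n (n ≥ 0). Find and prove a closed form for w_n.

Claim: w_n = 5^n + 2^n.

Base case: w_0 = 2, and 5^0 + 2^0 = 1 + 1 = 2.
Assume w_m = 5^m + 2^m for some m ≥ 0.
Then w_{m+1} = 5w_m − 3·2^m = 5·(5^m + 2^m) − 3·2^m = 5^{m+1} + 5·2^m − 3·2^m = 5^{m+1} + 2·2^m = 5^{m+1} + 2^{m+1}.
By induction, w_n = 5^n + 2^n for all n ≥ 0.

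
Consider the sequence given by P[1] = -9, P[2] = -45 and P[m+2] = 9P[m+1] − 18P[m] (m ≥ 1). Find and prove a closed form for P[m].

Claim: P[m] = -3^m − 6^m.

Base cases: P[1] = -9 and -3^1 − 6^1 = -9; P[2] = -45 and -3^2 − 6^2 = -45.
Assume P[i] = -3^i − 6^i for all 1 ≤ i ≤ j, where j ≥ 2.
Then P[j+1] = 9P[j] − 18P[j−1] = 9·(-3^j − 6^j) − 18·(-3^{j−1} − 6^{j−1}) = -(9·3 − 18)3^{j−1} − (9·6 − 18)6^{j−1} = -9·3^{j−1} − 36·6^{j−1} = -3^{j+1} − 6^{j+1}.
Hence P[m] = -3^m − 6^m for every m ≥ 1, by strong induction.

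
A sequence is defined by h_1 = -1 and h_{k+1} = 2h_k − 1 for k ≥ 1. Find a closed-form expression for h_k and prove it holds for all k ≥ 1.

Claim: h_k = -2^k + 1.

Base case: h_1 = -1, and -2^1 + 1 = -2 + 1 = -1.
Assume h_j = -2^j + 1 for some j ≥ 1.
Then h_{j+1} = 2h_j − 1 = 2·(-2^j + 1) − 1 = -2^{j+1} + 2 − 1 = -2^{j+1} + 1.
So the formula holds for j+1, and by induction h_k = -2^k + 1 for all k ≥ 1.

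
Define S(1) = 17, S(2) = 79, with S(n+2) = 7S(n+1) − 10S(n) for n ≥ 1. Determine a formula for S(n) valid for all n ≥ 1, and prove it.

Claim: S(n) = 3·5^n + 2^n.

Base cases: S(1) = 17 and 3·5^1 + 2^1 = 17; S(2) = 79 and 3·5^2 + 2^2 = 79.
Assume S(i) = 3·5^i + 2^i for all 1 ≤ i ≤ j, where j ≥ 2.
Then S(j+1) = 7S(j) − 10S(j−1) = 7·(3·5^j + 2^j) − 10·(3·5^{j−1} + 2^{j−1}) = 3·(7·5 − 10)5^{j−1} + (7·2 − 10)2^{j−1} = 75·5^{j−1} + 4·2^{j−1} = 3·5^{j+1} + 2^{j+1}.
This completes the inductive step, so S(n) = 3·5^n + 2^n for all n ≥ 1.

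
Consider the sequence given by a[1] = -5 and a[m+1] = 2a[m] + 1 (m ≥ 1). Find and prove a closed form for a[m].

Claim: a[m] = -2^{m+1} − 1.

Base case: a[1] = -5, and -2^{1+1} − 1 = -4 − 1 = -5.
Assume a[r] = -2^{r+1} − 1 for some r ≥ 1.
Then a[r+1] = 2a[r] + 1 = 2·(-2^{r+1} − 1) + 1 = -2^{r+2} − 2 + 1 = -2^{r+2} − 1.
Hence a[m] = -2^{m+1} − 1 for every m ≥ 1, by induction.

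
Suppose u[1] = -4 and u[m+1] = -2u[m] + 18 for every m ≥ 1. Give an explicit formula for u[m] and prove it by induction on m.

Claim: u[m] = 5·(-2)^m + 6.

Base case: u[1] = -4, and 5·(-2)^1 + 6 = -10 + 6 = -4.
Assume u[k] = 5·(-2)^k + 6 for some k ≥ 1.
Then u[k+1] = -2u[k] + 18 = -2·(5·(-2)^k + 6) + 18 = -10·(-2)^k − 12 + 18 = 5·(-2)^{k+1} + 6.
This completes the inductive step, so u[m] = 5·(-2)^m + 6 for all m ≥ 1.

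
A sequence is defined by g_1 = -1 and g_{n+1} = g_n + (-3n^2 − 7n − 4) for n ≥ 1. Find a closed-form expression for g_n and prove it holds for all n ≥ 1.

Claim: g_n = -n^3 − 2n^2 − n + 3.

Base case: g_1 = -1, and -1^3 − 2·1^2 − 1 + 3 = -1.
Assume g_m = -m^3 − 2m^2 − m + 3.
Then g_{m+1} = g_m + (-3m^2 − 7m − 4) = (-m^3 − 2m^2 − m + 3) + (-3m^2 − 7m − 4) = -m^3 − 5m^2 − 8m − 1,
and -(m+1)^3 − 2·(m+1)^2 − (m+1) + 3 = -m^3 − 5m^2 − 8m − 1.
This completes the inductive step, so g_n = -n^3 − 2n^2 − n + 3 for all n ≥ 1.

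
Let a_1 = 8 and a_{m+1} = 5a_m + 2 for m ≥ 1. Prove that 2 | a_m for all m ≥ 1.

Base case: a_1 = 8 = 2·4, so 2 | a_1.
Assume 2 | a_k, so a_k = 2t for some integer t.
Then a_{k+1} = 5a_k + 2 = 5·(2t) + 2 = 2(5t + 1), so 2 | a_{k+1}.
So the property holds for k+1, and by induction 2 | a_m for all m ≥ 1.

2 | a_m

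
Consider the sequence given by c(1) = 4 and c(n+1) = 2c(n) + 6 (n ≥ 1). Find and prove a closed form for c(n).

Claim: c(n) = 5·2^n − 6.

Base case: c(1) = 4, and 5·2^1 − 6 = 10 − 6 = 4.
Assume c(k) = 5·2^k − 6 for some k ≥ 1.
Then c(k+1) = 2c(k) + 6 = 2·(5·2^k − 6) + 6 = 10·2^k − 12 + 6 = 5·2^{k+1} − 6.
This completes the inductive step, so c(n) = 5·2^n − 6 for all n ≥ 1.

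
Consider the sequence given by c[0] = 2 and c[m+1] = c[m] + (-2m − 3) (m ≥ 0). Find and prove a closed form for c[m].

Claim: c[m] = -m^2 − 2m + 2.

Base case: c[0] = 2, and -0^2 − 2·0 + 2 = 2.
Assume c[k] = -k^2 − 2k + 2.
Then c[k+1] = c[k] + (-2k − 3) = (-k^2 − 2k + 2) + (-2k − 3) = -k^2 − 4k − 1,
and -(k+1)^2 − 2·(k+1) + 2 = -k^2 − 4k − 1.
By induction, c[m] = -m^2 − 2m + 2 for all m ≥ 0.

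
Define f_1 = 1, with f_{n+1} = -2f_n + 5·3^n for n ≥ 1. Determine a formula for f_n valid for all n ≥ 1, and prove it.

Claim: f_n = (-2)^n + 3^n.

Base case: f_1 = 1, and (-2)^1 + 3^1 = -2 + 3 = 1.
Assume f_k = (-2)^k + 3^k for some k ≥ 1.
Then f_{k+1} = -2f_k + 5·3^k = -2·((-2)^k + 3^k) + 5·3^k = (-2)^{k+1} − 2·3^k + 5·3^k = (-2)^{k+1} + 3·3^k = (-2)^{k+1} + 3^{k+1}.
Hence f_n = (-2)^n + 3^n for every n ≥ 1, by induction.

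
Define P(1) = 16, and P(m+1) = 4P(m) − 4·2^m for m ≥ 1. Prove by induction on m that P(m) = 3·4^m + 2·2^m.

Base case: P(1) = 16, and 3·4^1 + 2·2^1 = 12 + 4 = 16.
Assume P(j) = 3·4^j + 2·2^j for some j ≥ 1.
Then P(j+1) = 4P(j) − 4·2^j = 4·(3·4^j + 2·2^j) − 4·2^j = 3·4^{j+1} + 8·2^j − 4·2^j = 3·4^{j+1} + 4·2^j = 3·4^{j+1} + 2·2^{j+1}.
So the formula holds for j+1, and by induction P(m) = 3·4^m + 2·2^m for all m ≥ 1.

P(m) = 3·4^m + 2·2^m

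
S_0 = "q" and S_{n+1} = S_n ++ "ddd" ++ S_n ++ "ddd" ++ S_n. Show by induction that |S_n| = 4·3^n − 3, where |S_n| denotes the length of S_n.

Base case: |S_0| = 1, and 4·3^0 − 3 = 1.
Assume |S_r| = 4·3^r − 3.
Then |S_{r+1}| = 3|S_r| + 6 = 3(4·3^r − 3) + 6 = 4·3^{r+1} − 9 + 6 = 4·3^{r+1} − 3.
So the formula holds for r+1, and by induction |S_n| = 4·3^n − 3 for all n ≥ 0.

|S_n| = 4·3^n − 3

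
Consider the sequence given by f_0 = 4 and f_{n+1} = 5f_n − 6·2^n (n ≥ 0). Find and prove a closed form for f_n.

Claim: f_n = 2·5^n + 2·2^n.

Base case: f_0 = 4, and 2·5^0 + 2·2^0 = 2 + 2 = 4.
Assume f_k = 2·5^k + 2·2^k for some k ≥ 0.
Then f_{k+1} = 5f_k − 6·2^k = 5·(2·5^k + 2·2^k) − 6·2^k = 2·5^{k+1} + 10·2^k − 6·2^k = 2·5^{k+1} + 4·2^k = 2·5^{k+1} + 2·2^{k+1}.
This completes the inductive step, so f_n = 2·5^n + 2·2^n for all n ≥ 0.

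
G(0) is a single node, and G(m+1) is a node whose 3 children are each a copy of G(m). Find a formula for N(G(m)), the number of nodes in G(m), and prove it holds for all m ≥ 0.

Claim: N(G(m)) = (3^{m+1} − 1)/2.

Base case: N(G(0)) = 1, and (3^{0+1} − 1)/2 = 1.
Assume N(G(r)) = (3^{r+1} − 1)/2.
Then N(G(r+1)) = 1 + 3N(G(r)) = 1 + 3·(3^{r+1} − 1)/2 = 1 + (3^{r+2} − 3)/2 = (2 + 3^{r+2} − 3)/2 = (3^{r+2} − 1)/2.
Hence N(G(m)) = (3^{m+1} − 1)/2 for every m ≥ 0, by induction.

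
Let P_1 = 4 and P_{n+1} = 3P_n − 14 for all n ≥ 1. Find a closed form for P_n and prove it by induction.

Claim: P_n = -3^n + 7.

Base case: P_1 = 4, and -3^1 + 7 = -3 + 7 = 4.
Assume P_j = -3^j + 7 for some j ≥ 1.
Then P_{j+1} = 3P_j − 14 = 3·(-3^j + 7) − 14 = -3^{j+1} + 21 − 14 = -3^{j+1} + 7.
By induction, P_n = -3^n + 7 for all n ≥ 1.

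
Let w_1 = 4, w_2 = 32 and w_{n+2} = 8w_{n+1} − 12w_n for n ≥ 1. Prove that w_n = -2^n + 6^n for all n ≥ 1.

Base cases: w_1 = 4 and -2^1 + 6^1 = 4; w_2 = 32 and -2^2 + 6^2 = 32.
Assume w_i = -2^i + 6^i for all 1 ≤ i ≤ j, where j ≥ 2.
Then w_{j+1} = 8w_j − 12w_{j−1} = 8·(-2^j + 6^j) − 12·(-2^{j−1} + 6^{j−1}) = -(8·2 − 12)2^{j−1} + (8·6 − 12)6^{j−1} = -4·2^{j−1} + 36·6^{j−1} = -2^{j+1} + 6^{j+1}.
This completes the inductive step, so w_n = -2^n + 6^n for all n ≥ 1.

w_n = -2^n + 6^n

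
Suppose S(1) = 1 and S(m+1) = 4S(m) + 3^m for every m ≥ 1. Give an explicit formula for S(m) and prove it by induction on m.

Claim: S(m) = 4^m − 3^m.

Base case: S(1) = 1, and 4^1 − 3^1 = 4 − 3 = 1.
Assume S(r) = 4^r − 3^r for some r ≥ 1.
Then S(r+1) = 4S(r) + 3^r = 4·(4^r − 3^r) + 3^r = 4^{r+1} − 4·3^r + 3^r = 4^{r+1} − 3·3^r = 4^{r+1} − 3^{r+1}.
Hence S(m) = 4^m − 3^m for every m ≥ 1, by induction.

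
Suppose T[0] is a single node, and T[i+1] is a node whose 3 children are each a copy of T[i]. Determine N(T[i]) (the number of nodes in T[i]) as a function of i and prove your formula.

Claim: N(T[i]) = (3^{i+1} − 1)/2.

Base case: N(T[0]) = 1, and (3^{0+1} − 1)/2 = 1.
Assume N(T[r]) = (3^{r+1} − 1)/2.
Then N(T[r+1]) = 1 + 3N(T[r]) = 1 + 3·(3^{r+1} − 1)/2 = 1 + (3^{r+2} − 3)/2 = (2 + 3^{r+2} − 3)/2 = (3^{r+2} − 1)/2.
By induction, N(T[i]) = (3^{i+1} − 1)/2 for all i ≥ 0.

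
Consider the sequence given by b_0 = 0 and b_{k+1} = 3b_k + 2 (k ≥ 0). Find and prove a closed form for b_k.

Claim: b_k = 3^k − 1.

Base case: b_0 = 0, and 3^0 − 1 = 1 − 1 = 0.
Assume b_j = 3^j − 1 for some j ≥ 0.
Then b_{j+1} = 3b_j + 2 = 3·(3^j − 1) + 2 = 3^{j+1} − 3 + 2 = 3^{j+1} − 1.
Hence b_k = 3^k − 1 for every k ≥ 0, by induction.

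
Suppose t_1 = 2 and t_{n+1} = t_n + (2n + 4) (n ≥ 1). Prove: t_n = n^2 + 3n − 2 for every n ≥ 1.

Base case: t_1 = 2, and 1^2 + 3·1 − 2 = 2.
Assume t_k = k^2 + 3k − 2.
Then t_{k+1} = t_k + (2k + 4) = (k^2 + 3k − 2) + (2k + 4) = k^2 + 5k + 2,
and (k+1)^2 + 3·(k+1) − 2 = k^2 + 5k + 2.
By induction, t_n = n^2 + 3n − 2 for all n ≥ 1.

t_n = n^2 + 3n − 2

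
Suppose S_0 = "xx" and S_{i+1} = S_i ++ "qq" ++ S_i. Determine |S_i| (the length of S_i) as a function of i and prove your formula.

Claim: |S_i| = 2^{i+2} − 2.

Base case: |S_0| = 2, and 2^{0+2} − 2 = 2.
Assume |S_r| = 2^{r+2} − 2.
Then |S_{r+1}| = |S_r| + 2 + |S_r| = 2|S_r| + 2 = 2(2^{r+2} − 2) + 2 = 2^{r+3} − 4 + 2 = 2^{r+3} − 2.
So the formula holds for r+1, and by induction |S_i| = 2^{i+2} − 2 for all i ≥ 0.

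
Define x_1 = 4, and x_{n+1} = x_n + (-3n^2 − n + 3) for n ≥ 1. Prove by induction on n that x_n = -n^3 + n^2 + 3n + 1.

Base case: x_1 = 4, and -1^3 + 1^2 + 3·1 + 1 = 4.
Assume x_j = -j^3 + j^2 + 3j + 1.
Then x_{j+1} = x_j + (-3j^2 − j + 3) = (-j^3 + j^2 + 3j + 1) + (-3j^2 − j + 3) = -j^3 − 2j^2 + 2j + 4,
and -(j+1)^3 + (j+1)^2 + 3·(j+1) + 1 = -j^3 − 2j^2 + 2j + 4.
Hence x_n = -n^3 + n^2 + 3n + 1 for every n ≥ 1, by induction.

x_n = -n^3 + n^2 + 3n + 1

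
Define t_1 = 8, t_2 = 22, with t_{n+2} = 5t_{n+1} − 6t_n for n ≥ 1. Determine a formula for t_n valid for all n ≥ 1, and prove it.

Claim: t_n = 2·3^n + 2^n.

Base cases: t_1 = 8 and 2·3^1 + 2^1 = 8; t_2 = 22 and 2·3^2 + 2^2 = 22.
Assume t_j = 2·3^j + 2^j for all 1 ≤ j ≤ k, where k ≥ 2.
Then t_{k+1} = 5t_k − 6t_{k−1} = 5·(2·3^k + 2^k) − 6·(2·3^{k−1} + 2^{k−1}) = 2·(5·3 − 6)3^{k−1} + (5·2 − 6)2^{k−1} = 18·3^{k−1} + 4·2^{k−1} = 2·3^{k+1} + 2^{k+1}.
By strong induction, t_n = 2·3^n + 2^n for all n ≥ 1.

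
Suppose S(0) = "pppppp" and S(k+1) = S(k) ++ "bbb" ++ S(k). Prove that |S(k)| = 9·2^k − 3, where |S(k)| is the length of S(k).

Base case: |S(0)| = 6, and 9·2^0 − 3 = 6.
Assume |S(m)| = 9·2^m − 3.
Then |S(m+1)| = |S(m)| + 3 + |S(m)| = 2|S(m)| + 3 = 2(9·2^m − 3) + 3 = 9·2^{m+1} − 6 + 3 = 9·2^{m+1} − 3.
This completes the inductive step, so |S(k)| = 9·2^k − 3 for all k ≥ 0.

|S(k)| = 9·2^k − 3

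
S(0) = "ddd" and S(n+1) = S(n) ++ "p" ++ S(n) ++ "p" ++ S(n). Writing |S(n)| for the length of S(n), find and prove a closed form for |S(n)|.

Claim: |S(n)| = 4·3^n − 1.

Base case: |S(0)| = 3, and 4·3^0 − 1 = 3.
Assume |S(m)| = 4·3^m − 1.
Then |S(m+1)| = 3|S(m)| + 2 = 3(4·3^m − 1) + 2 = 4·3^{m+1} − 3 + 2 = 4·3^{m+1} − 1.
By induction, |S(n)| = 4·3^n − 1 for all n ≥ 0.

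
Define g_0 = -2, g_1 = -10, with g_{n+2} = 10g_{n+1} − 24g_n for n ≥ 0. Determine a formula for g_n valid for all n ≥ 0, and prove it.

Claim: g_n = -6^n − 4^n.

Base cases: g_0 = -2 and -6^0 − 4^0 = -2; g_1 = -10 and -6^1 − 4^1 = -10.
Assume g_i = -6^i − 4^i for all 0 ≤ i ≤ j, where j ≥ 1.
Then g_{j+1} = 10g_j − 24g_{j−1} = 10·(-6^j − 4^j) − 24·(-6^{j−1} − 4^{j−1}) = -(10·6 − 24)6^{j−1} − (10·4 − 24)4^{j−1} = -36·6^{j−1} − 16·4^{j−1} = -6^{j+1} − 4^{j+1}.
So the formula holds for j+1, and by strong induction g_n = -6^n − 4^n for all n ≥ 0.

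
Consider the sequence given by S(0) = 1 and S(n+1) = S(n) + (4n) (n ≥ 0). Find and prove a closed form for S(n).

Claim: S(n) = 2n^2 − 2n + 1.

Base case: S(0) = 1, and 2·0^2 − 2·0 + 1 = 1.
Assume S(j) = 2j^2 − 2j + 1.
Then S(j+1) = S(j) + (4j) = (2j^2 − 2j + 1) + (4j) = 2j^2 + 2j + 1,
and 2·(j+1)^2 − 2·(j+1) + 1 = 2j^2 + 2j + 1.
By induction, S(n) = 2n^2 − 2n + 1 for all n ≥ 0.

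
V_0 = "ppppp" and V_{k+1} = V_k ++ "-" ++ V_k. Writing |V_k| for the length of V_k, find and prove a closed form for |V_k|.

Claim: |V_k| = 6·2^k − 1.

Base case: |V_0| = 5, and 6·2^0 − 1 = 5.
Assume |V_j| = 6·2^j − 1.
Then |V_{j+1}| = |V_j| + 1 + |V_j| = 2|V_j| + 1 = 2(6·2^j − 1) + 1 = 6·2^{j+1} − 2 + 1 = 6·2^{j+1} − 1.
Hence |V_k| = 6·2^k − 1 for every k ≥ 0, by induction.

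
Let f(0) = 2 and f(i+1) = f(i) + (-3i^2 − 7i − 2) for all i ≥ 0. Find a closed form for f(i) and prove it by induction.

Claim: f(i) = -i^3 − 2i^2 + i + 2.

Base case: f(0) = 2, and -0^3 − 2·0^2 + 0 + 2 = 2.
Assume f(j) = -j^3 − 2j^2 + j + 2.
Then f(j+1) = f(j) + (-3j^2 − 7j − 2) = (-j^3 − 2j^2 + j + 2) + (-3j^2 − 7j − 2) = -j^3 − 5j^2 − 6j,
and -(j+1)^3 − 2·(j+1)^2 + (j+1) + 2 = -j^3 − 5j^2 − 6j.
Hence f(i) = -i^3 − 2i^2 + i + 2 for every i ≥ 0, by induction.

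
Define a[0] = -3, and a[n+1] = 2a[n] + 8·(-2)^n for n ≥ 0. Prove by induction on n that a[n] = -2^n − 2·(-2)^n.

Base case: a[0] = -3, and -2^0 − 2·(-2)^0 = -1 − 2 = -3.
Assume a[j] = -2^j − 2·(-2)^j for some j ≥ 0.
Then a[j+1] = 2a[j] + 8·(-2)^j = 2·(-2^j − 2·(-2)^j) + 8·(-2)^j = -2^{j+1} − 4·(-2)^j + 8·(-2)^j = -2^{j+1} + 4·(-2)^j = -2^{j+1} − 2·(-2)^{j+1}.
Hence a[n] = -2^n − 2·(-2)^n for every n ≥ 0, by induction.

a[n] = -2^n − 2·(-2)^n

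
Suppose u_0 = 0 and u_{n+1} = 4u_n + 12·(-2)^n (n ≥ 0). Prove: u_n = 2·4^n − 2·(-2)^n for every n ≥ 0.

Base case: u_0 = 0, and 2·4^0 − 2·(-2)^0 = 2 − 2 = 0.
Assume u_m = 2·4^m − 2·(-2)^m for some m ≥ 0.
Then u_{m+1} = 4u_m + 12·(-2)^m = 4·(2·4^m − 2·(-2)^m) + 12·(-2)^m = 2·4^{m+1} − 8·(-2)^m + 12·(-2)^m = 2·4^{m+1} + 4·(-2)^m = 2·4^{m+1} − 2·(-2)^{m+1}.
Hence u_n = 2·4^n − 2·(-2)^n for every n ≥ 0, by induction.

u_n = 2·4^n − 2·(-2)^n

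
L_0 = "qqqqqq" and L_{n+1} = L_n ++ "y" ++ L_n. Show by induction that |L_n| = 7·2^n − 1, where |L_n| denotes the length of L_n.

Base case: |L_0| = 6, and 7·2^0 − 1 = 6.
Assume |L_j| = 7·2^j − 1.
Then |L_{j+1}| = |L_j| + 1 + |L_j| = 2|L_j| + 1 = 2(7·2^j − 1) + 1 = 7·2^{j+1} − 2 + 1 = 7·2^{j+1} − 1.
This completes the inductive step, so |L_n| = 7·2^n − 1 for all n ≥ 0.

|L_n| = 7·2^n − 1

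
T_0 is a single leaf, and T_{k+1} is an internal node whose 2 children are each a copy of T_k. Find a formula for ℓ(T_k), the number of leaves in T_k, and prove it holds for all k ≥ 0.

Claim: ℓ(T_k) = 2^k.

Base case: ℓ(T_0) = 1, and 2^0 = 1.
Assume ℓ(T_j) = 2^j.
Then ℓ(T_{j+1}) = 2·ℓ(T_j) = 2·2^j = 2^{j+1}.
This completes the inductive step, so ℓ(T_k) = 2^k for all k ≥ 0.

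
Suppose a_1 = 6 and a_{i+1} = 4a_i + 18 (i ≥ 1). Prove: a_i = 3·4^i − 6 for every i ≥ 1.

Base case: a_1 = 6, and 3·4^1 − 6 = 12 − 6 = 6.
Assume a_k = 3·4^k − 6 for some k ≥ 1.
Then a_{k+1} = 4a_k + 18 = 4·(3·4^k − 6) + 18 = 12·4^k − 24 + 18 = 3·4^{k+1} − 6.
By induction, a_i = 3·4^i − 6 for all i ≥ 1.

a_i = 3·4^i − 6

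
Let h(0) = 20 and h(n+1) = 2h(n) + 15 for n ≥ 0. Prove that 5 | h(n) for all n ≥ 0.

Base case: h(0) = 20 = 5·4, so 5 | h(0).
Assume 5 | h(r), so h(r) = 5t for some integer t.
Then h(r+1) = 2h(r) + 15 = 2·(5t) + 15 = 5(2t + 3), so 5 | h(r+1).
By induction, 5 | h(n) for all n ≥ 0.

5 | h(n)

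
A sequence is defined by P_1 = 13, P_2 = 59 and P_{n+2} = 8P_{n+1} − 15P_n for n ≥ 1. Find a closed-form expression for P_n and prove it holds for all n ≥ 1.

Claim: P_n = 2·5^n + 3^n.

Base cases: P_1 = 13 and 2·5^1 + 3^1 = 13; P_2 = 59 and 2·5^2 + 3^2 = 59.
Assume P_i = 2·5^i + 3^i for all 1 ≤ i ≤ j, where j ≥ 2.
Then P_{j+1} = 8P_j − 15P_{j−1} = 8·(2·5^j + 3^j) − 15·(2·5^{j−1} + 3^{j−1}) = 2·(8·5 − 15)5^{j−1} + (8·3 − 15)3^{j−1} = 50·5^{j−1} + 9·3^{j−1} = 2·5^{j+1} + 3^{j+1}.
This completes the inductive step, so P_n = 2·5^n + 3^n for all n ≥ 1.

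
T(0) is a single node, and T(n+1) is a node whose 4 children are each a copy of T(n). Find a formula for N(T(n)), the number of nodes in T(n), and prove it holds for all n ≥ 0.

Claim: N(T(n)) = (4^{n+1} − 1)/3.

Base case: N(T(0)) = 1, and (4^{0+1} − 1)/3 = 1.
Assume N(T(m)) = (4^{m+1} − 1)/3.
Then N(T(m+1)) = 1 + 4N(T(m)) = 1 + 4·(4^{m+1} − 1)/3 = 1 + (4^{m+2} − 4)/3 = (3 + 4^{m+2} − 4)/3 = (4^{m+2} − 1)/3.
By induction, N(T(n)) = (4^{n+1} − 1)/3 for all n ≥ 0.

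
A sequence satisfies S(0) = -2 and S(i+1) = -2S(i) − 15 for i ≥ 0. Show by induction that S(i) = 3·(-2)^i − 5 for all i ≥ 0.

Base case: S(0) = -2, and 3·(-2)^0 − 5 = 3 − 5 = -2.
Assume S(k) = 3·(-2)^k − 5 for some k ≥ 0.
Then S(k+1) = -2S(k) − 15 = -2·(3·(-2)^k − 5) − 15 = -6·(-2)^k + 10 − 15 = 3·(-2)^{k+1} − 5.
Hence S(i) = 3·(-2)^i − 5 for every i ≥ 0, by induction.

S(i) = 3·(-2)^i − 5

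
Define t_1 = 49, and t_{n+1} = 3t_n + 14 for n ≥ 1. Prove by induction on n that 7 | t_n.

Base case: t_1 = 49 = 7·7, so 7 | t_1.
Assume 7 | t_j, so t_j = 7s for some integer s.
Then t_{j+1} = 3t_j + 14 = 3·(7s) + 14 = 7(3s + 2), so 7 | t_{j+1}.
Hence 7 | t_n for every n ≥ 1, by induction.

7 | t_n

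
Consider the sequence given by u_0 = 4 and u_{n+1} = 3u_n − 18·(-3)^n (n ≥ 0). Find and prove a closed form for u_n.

Claim: u_n = 3^n + 3·(-3)^n.

Base case: u_0 = 4, and 3^0 + 3·(-3)^0 = 1 + 3 = 4.
Assume u_k = 3^k + 3·(-3)^k for some k ≥ 0.
Then u_{k+1} = 3u_k − 18·(-3)^k = 3·(3^k + 3·(-3)^k) − 18·(-3)^k = 3^{k+1} + 9·(-3)^k − 18·(-3)^k = 3^{k+1} − 9·(-3)^k = 3^{k+1} + 3·(-3)^{k+1}.
This completes the inductive step, so u_n = 3^n + 3·(-3)^n for all n ≥ 0.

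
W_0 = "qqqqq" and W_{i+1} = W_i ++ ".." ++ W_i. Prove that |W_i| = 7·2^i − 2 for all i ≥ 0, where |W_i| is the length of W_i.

Base case: |W_0| = 5, and 7·2^0 − 2 = 5.
Assume |W_r| = 7·2^r − 2.
Then |W_{r+1}| = |W_r| + 2 + |W_r| = 2|W_r| + 2 = 2(7·2^r − 2) + 2 = 7·2^{r+1} − 4 + 2 = 7·2^{r+1} − 2.
This completes the inductive step, so |W_i| = 7·2^i − 2 for all i ≥ 0.

|W_i| = 7·2^i − 2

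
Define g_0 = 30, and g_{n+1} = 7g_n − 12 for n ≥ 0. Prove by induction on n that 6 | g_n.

Base case: g_0 = 30 = 6·5, so 6 | g_0.
Assume 6 | g_k, so g_k = 6t for some integer t.
Then g_{k+1} = 7g_k − 12 = 7·(6t) − 12 = 6(7t − 2), so 6 | g_{k+1}.
So the property holds for k+1, and by induction 6 | g_n for all n ≥ 0.

6 | g_n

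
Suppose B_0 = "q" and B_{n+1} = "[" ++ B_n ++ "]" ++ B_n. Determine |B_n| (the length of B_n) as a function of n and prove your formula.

Claim: |B_n| = 3·2^n − 2.

Base case: |B_0| = 1, and 3·2^0 − 2 = 1.
Assume |B_j| = 3·2^j − 2.
Then |B_{j+1}| = 1 + |B_j| + 1 + |B_j| = 2|B_j| + 2 = 2(3·2^j − 2) + 2 = 3·2^{j+1} − 4 + 2 = 3·2^{j+1} − 2.
Hence |B_n| = 3·2^n − 2 for every n ≥ 0, by induction.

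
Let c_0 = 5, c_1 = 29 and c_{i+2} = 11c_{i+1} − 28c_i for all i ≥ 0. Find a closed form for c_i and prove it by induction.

Claim: c_i = 3·7^i + 2·4^i.

Base cases: c_0 = 5 and 3·7^0 + 2·4^0 = 5; c_1 = 29 and 3·7^1 + 2·4^1 = 29.
Assume c_t = 3·7^t + 2·4^t for all 0 ≤ t ≤ j, where j ≥ 1.
Then c_{j+1} = 11c_j − 28c_{j−1} = 11·(3·7^j + 2·4^j) − 28·(3·7^{j−1} + 2·4^{j−1}) = 3·(11·7 − 28)7^{j−1} + 2·(11·4 − 28)4^{j−1} = 147·7^{j−1} + 32·4^{j−1} = 3·7^{j+1} + 2·4^{j+1}.
By strong induction, c_i = 3·7^i + 2·4^i for all i ≥ 0.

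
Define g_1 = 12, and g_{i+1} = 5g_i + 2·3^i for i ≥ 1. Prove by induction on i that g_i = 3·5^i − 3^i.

Base case: g_1 = 12, and 3·5^1 − 3^1 = 15 − 3 = 12.
Assume g_j = 3·5^j − 3^j for some j ≥ 1.
Then g_{j+1} = 5g_j + 2·3^j = 5·(3·5^j − 3^j) + 2·3^j = 3·5^{j+1} − 5·3^j + 2·3^j = 3·5^{j+1} − 3·3^j = 3·5^{j+1} − 3^{j+1}.
Hence g_i = 3·5^i − 3^i for every i ≥ 1, by induction.

g_i = 3·5^i − 3^i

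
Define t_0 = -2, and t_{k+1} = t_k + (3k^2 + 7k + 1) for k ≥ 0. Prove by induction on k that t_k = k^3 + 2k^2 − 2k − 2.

Base case: t_0 = -2, and 0^3 + 2·0^2 − 2·0 − 2 = -2.
Assume t_r = r^3 + 2r^2 − 2r − 2.
Then t_{r+1} = t_r + (3r^2 + 7r + 1) = (r^3 + 2r^2 − 2r − 2) + (3r^2 + 7r + 1) = r^3 + 5r^2 + 5r − 1,
and (r+1)^3 + 2·(r+1)^2 − 2·(r+1) − 2 = r^3 + 5r^2 + 5r − 1.
Hence t_k = k^3 + 2k^2 − 2k − 2 for every k ≥ 0, by induction.

t_k = k^3 + 2k^2 − 2k − 2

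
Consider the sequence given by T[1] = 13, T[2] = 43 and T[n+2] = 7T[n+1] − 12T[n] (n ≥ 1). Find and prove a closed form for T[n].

Claim: T[n] = 3·3^n + 4^n.

Base cases: T[1] = 13 and 3·3^1 + 4^1 = 13; T[2] = 43 and 3·3^2 + 4^2 = 43.
Assume T[j] = 3·3^j + 4^j for all 1 ≤ j ≤ k, where k ≥ 2.
Then T[k+1] = 7T[k] − 12T[k−1] = 7·(3·3^k + 4^k) − 12·(3·3^{k−1} + 4^{k−1}) = 3·(7·3 − 12)3^{k−1} + (7·4 − 12)4^{k−1} = 27·3^{k−1} + 16·4^{k−1} = 3·3^{k+1} + 4^{k+1}.
By strong induction, T[n] = 3·3^n + 4^n for all n ≥ 1.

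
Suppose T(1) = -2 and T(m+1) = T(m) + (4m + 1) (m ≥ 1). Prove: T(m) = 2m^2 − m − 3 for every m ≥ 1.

Base case: T(1) = -2, and 2·1^2 − 1 − 3 = -2.
Assume T(j) = 2j^2 − j − 3.
Then T(j+1) = T(j) + (4j + 1) = (2j^2 − j − 3) + (4j + 1) = 2j^2 + 3j − 2,
and 2·(j+1)^2 − (j+1) − 3 = 2j^2 + 3j − 2.
Hence T(m) = 2m^2 − m − 3 for every m ≥ 1, by induction.

T(m) = 2m^2 − m − 3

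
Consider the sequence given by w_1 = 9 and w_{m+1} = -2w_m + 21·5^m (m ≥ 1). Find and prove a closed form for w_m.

Claim: w_m = 3·(-2)^m + 3·5^m.

Base case: w_1 = 9, and 3·(-2)^1 + 3·5^1 = -6 + 15 = 9.
Assume w_r = 3·(-2)^r + 3·5^r for some r ≥ 1.
Then w_{r+1} = -2w_r + 21·5^r = -2·(3·(-2)^r + 3·5^r) + 21·5^r = 3·(-2)^{r+1} − 6·5^r + 21·5^r = 3·(-2)^{r+1} + 15·5^r = 3·(-2)^{r+1} + 3·5^{r+1}.
By induction, w_m = 3·(-2)^m + 3·5^m for all m ≥ 1.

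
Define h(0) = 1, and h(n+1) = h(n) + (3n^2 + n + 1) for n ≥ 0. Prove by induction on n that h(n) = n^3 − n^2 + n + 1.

Base case: h(0) = 1, and 0^3 − 0^2 + 0 + 1 = 1.
Assume h(m) = m^3 − m^2 + m + 1.
Then h(m+1) = h(m) + (3m^2 + m + 1) = (m^3 − m^2 + m + 1) + (3m^2 + m + 1) = m^3 + 2m^2 + 2m + 2,
and (m+1)^3 − (m+1)^2 + (m+1) + 1 = m^3 + 2m^2 + 2m + 2.
By induction, h(n) = n^3 − n^2 + n + 1 for all n ≥ 0.

h(n) = n^3 − n^2 + n + 1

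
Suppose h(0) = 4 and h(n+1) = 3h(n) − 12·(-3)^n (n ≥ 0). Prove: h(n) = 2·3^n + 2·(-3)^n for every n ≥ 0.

Base case: h(0) = 4, and 2·3^0 + 2·(-3)^0 = 2 + 2 = 4.
Assume h(j) = 2·3^j + 2·(-3)^j for some j ≥ 0.
Then h(j+1) = 3h(j) − 12·(-3)^j = 3·(2·3^j + 2·(-3)^j) − 12·(-3)^j = 2·3^{j+1} + 6·(-3)^j − 12·(-3)^j = 2·3^{j+1} − 6·(-3)^j = 2·3^{j+1} + 2·(-3)^{j+1}.
So the formula holds for j+1, and by induction h(n) = 2·3^n + 2·(-3)^n for all n ≥ 0.

h(n) = 2·3^n + 2·(-3)^n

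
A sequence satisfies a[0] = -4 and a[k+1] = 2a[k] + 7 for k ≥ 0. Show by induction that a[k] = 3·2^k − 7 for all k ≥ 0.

Base case: a[0] = -4, and 3·2^0 − 7 = 3 − 7 = -4.
Assume a[r] = 3·2^r − 7 for some r ≥ 0.
Then a[r+1] = 2a[r] + 7 = 2·(3·2^r − 7) + 7 = 6·2^r − 14 + 7 = 3·2^{r+1} − 7.
This completes the inductive step, so a[k] = 3·2^k − 7 for all k ≥ 0.

a[k] = 3·2^k − 7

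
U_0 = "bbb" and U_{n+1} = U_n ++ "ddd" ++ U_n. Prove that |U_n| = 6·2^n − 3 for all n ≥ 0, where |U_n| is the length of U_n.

Base case: |U_0| = 3, and 6·2^0 − 3 = 3.
Assume |U_k| = 6·2^k − 3.
Then |U_{k+1}| = |U_k| + 3 + |U_k| = 2|U_k| + 3 = 2(6·2^k − 3) + 3 = 6·2^{k+1} − 6 + 3 = 6·2^{k+1} − 3.
So the formula holds for k+1, and by induction |U_n| = 6·2^n − 3 for all n ≥ 0.

|U_n| = 6·2^n − 3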